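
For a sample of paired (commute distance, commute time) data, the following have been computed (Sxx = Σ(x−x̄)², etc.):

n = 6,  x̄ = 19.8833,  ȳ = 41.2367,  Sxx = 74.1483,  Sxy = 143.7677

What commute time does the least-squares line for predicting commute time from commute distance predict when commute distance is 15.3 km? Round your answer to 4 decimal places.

32.3500

b = Sxy/Sxx = 143.7677/74.1483 = 1.938921
a = ȳ − b·x̄ = 41.2367 − 1.938921·19.8833 = 2.684551
ŷ(15.3) = a + b·15.3 = 2.684551 + 1.938921·15.3 = 32.350043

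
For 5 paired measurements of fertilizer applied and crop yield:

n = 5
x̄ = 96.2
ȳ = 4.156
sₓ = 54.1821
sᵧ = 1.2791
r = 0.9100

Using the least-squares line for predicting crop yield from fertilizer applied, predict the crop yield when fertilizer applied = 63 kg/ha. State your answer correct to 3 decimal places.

3.443

b = r · sᵧ/sₓ = 0.91 · 1.2791/54.1821 = 0.021483
a = ȳ − b·x̄ = 4.156 − 0.021483·96.2 = 2.089359
ŷ(63) = a + b·63 = 2.089359 + 0.021483·63 = 3.442772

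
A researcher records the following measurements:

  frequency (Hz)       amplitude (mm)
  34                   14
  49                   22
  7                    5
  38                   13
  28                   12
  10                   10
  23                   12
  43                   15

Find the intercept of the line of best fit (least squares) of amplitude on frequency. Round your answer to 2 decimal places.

n = 8, Σx = 232, Σy = 103, Σxy = 3440, Σx² = 8312
Sxx = Σx² − (Σx)²/n = 8312 − 6728 = 1584
Sxy = Σxy − (Σx)(Σy)/n = 3440 − 2987 = 453
b = Sxy/Sxx = 453/1584 = 0.285985
a = ȳ − b·x̄ = 12.875 − 0.285985·29 = 4.581439

4.58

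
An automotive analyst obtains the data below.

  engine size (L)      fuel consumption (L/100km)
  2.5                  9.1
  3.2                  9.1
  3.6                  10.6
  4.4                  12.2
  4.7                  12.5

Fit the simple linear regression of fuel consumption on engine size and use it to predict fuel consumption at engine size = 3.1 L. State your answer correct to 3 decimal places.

n = 5, Σx = 18.4, Σy = 53.5, Σxy = 202.46, Σx² = 70.9
Sxx = Σx² − (Σx)²/n = 70.9 − 67.712 = 3.188
Sxy = Σxy − (Σx)(Σy)/n = 202.46 − 196.88 = 5.58
b = Sxy/Sxx = 5.58/3.188 = 1.750314
a = ȳ − b·x̄ = 10.7 − 1.750314·3.68 = 4.258846
ŷ(3.1) = a + b·3.1 = 4.258846 + 1.750314·3.1 = 9.684818

9.685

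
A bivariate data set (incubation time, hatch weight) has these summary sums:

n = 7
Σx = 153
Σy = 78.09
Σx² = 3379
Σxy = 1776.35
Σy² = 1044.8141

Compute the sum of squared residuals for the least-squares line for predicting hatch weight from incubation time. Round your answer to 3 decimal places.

Sxx = Σx² − (Σx)²/n = 3379 − 3344.142857 = 34.857143
Sxy = Σxy − (Σx)(Σy)/n = 1776.35 − 1706.824286 = 69.525714
Syy = Σy² − (Σy)²/n = 1044.8141 − 871.149729 = 173.664371
b = Sxy/Sxx = 69.525714/34.857143 = 1.994590
SSE = Syy − b·Sxy = 173.664371 − 1.994590·69.525714 = 34.989066

34.989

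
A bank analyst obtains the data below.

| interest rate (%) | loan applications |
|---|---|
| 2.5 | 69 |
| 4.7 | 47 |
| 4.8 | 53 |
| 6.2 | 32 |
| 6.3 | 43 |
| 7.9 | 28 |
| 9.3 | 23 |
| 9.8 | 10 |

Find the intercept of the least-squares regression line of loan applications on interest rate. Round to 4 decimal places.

85.1083

n = 8, Σx = 51.5, Σy = 305, Σxy = 1650.2, Σx² = 374.45
Sxx = Σx² − (Σx)²/n = 374.45 − 331.53125 = 42.91875
Sxy = Σxy − (Σx)(Σy)/n = 1650.2 − 1963.4375 = -313.2375
b = Sxy/Sxx = -313.2375/42.91875 = -7.298384
a = ȳ − b·x̄ = 38.125 − (-7.298384)·6.4375 = 85.108344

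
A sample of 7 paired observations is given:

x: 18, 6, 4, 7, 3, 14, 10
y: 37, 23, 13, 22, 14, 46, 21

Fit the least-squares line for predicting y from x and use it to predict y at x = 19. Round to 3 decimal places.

n = 7, Σx = 62, Σy = 176, Σxy = 1906, Σx² = 730
Sxx = Σx² − (Σx)²/n = 730 − 549.142857 = 180.857143
Sxy = Σxy − (Σx)(Σy)/n = 1906 − 1558.857143 = 347.142857
b = Sxy/Sxx = 347.142857/180.857143 = 1.919431
a = ȳ − b·x̄ = 25.142857 − 1.919431·8.857143 = 8.142180
ŷ(19) = a + b·19 = 8.142180 + 1.919431·19 = 44.611374

44.611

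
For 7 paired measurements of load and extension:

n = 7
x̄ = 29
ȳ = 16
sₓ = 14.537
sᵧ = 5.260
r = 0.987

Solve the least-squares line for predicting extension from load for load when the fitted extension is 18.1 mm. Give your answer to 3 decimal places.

34.880

b = r · sᵧ/sₓ = 0.987 · 5.26/14.537 = 0.357131
a = ȳ − b·x̄ = 16 − 0.357131·29 = 5.643188
Set a + b·x = 18.1: x = (18.1 − 5.643188) / 0.357131 = 34.880188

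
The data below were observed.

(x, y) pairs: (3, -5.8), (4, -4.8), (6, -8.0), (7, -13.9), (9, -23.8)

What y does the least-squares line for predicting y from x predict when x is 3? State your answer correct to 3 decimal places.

-2.718

n = 5, Σx = 29, Σy = -56.3, Σxy = -396.1, Σx² = 191
Sxx = Σx² − (Σx)²/n = 191 − 168.2 = 22.8
Sxy = Σxy − (Σx)(Σy)/n = -396.1 − (-326.54) = -69.56
b = Sxy/Sxx = -69.56/22.8 = -3.050877
a = ȳ − b·x̄ = -11.26 − (-3.050877)·5.8 = 6.435088
ŷ(3) = a + b·3 = 6.435088 + (-3.050877)·3 = -2.717544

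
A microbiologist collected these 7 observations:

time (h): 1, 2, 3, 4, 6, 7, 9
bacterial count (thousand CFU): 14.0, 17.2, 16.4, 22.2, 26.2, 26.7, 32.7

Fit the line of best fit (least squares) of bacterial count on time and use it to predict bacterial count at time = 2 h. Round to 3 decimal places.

n = 7, Σx = 32, Σy = 155.4, Σxy = 824.8, Σx² = 196
Sxx = Σx² − (Σx)²/n = 196 − 146.285714 = 49.714286
Sxy = Σxy − (Σx)(Σy)/n = 824.8 − 710.4 = 114.4
b = Sxy/Sxx = 114.4/49.714286 = 2.301149
a = ȳ − b·x̄ = 22.2 − 2.301149·4.571429 = 11.680460
ŷ(2) = a + b·2 = 11.680460 + 2.301149·2 = 16.282759

16.283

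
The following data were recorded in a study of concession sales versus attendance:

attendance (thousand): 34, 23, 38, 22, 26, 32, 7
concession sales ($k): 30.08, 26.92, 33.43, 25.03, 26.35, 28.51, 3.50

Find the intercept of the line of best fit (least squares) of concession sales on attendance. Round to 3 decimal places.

n = 7, Σx = 182, Σy = 173.82, Σxy = 5084.8, Σx² = 5362
Sxx = Σx² − (Σx)²/n = 5362 − 4732 = 630
Sxy = Σxy − (Σx)(Σy)/n = 5084.8 − 4519.32 = 565.48
b = Sxy/Sxx = 565.48/630 = 0.897587
a = ȳ − b·x̄ = 24.831429 − 0.897587·26 = 1.494159

1.494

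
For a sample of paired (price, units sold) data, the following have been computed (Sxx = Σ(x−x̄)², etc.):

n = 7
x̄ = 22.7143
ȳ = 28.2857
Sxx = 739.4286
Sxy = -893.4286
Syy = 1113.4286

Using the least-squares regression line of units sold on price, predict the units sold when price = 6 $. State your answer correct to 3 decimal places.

b = Sxy/Sxx = -893.4286/739.4286 = -1.208269
a = ȳ − b·x̄ = 28.2857 − (-1.208269)·22.7143 = 55.730683
ŷ(6) = a + b·6 = 55.730683 + (-1.208269)·6 = 48.481069

48.481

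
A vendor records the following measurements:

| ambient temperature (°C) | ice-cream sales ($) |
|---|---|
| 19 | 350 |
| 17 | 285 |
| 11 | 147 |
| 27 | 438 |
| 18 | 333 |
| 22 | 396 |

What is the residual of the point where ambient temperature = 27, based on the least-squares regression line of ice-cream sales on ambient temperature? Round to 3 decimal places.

-34.045

n = 6, Σx = 114, Σy = 1949, Σxy = 39644, Σx² = 2308
Sxx = Σx² − (Σx)²/n = 2308 − 2166 = 142
Sxy = Σxy − (Σx)(Σy)/n = 39644 − 37031 = 2613
b = Sxy/Sxx = 2613/142 = 18.401408
a = ȳ − b·x̄ = 324.833333 − 18.401408·19 = -24.793427
ŷ(27) = -24.793427 + 18.401408·27 = 472.044601
residual = y − ŷ = 438 − 472.044601 = -34.044601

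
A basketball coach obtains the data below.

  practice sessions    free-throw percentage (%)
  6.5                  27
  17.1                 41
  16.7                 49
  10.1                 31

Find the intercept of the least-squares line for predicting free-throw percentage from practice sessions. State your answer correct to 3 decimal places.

n = 4, Σx = 50.4, Σy = 148, Σxy = 2008, Σx² = 715.56
Sxx = Σx² − (Σx)²/n = 715.56 − 635.04 = 80.52
Sxy = Σxy − (Σx)(Σy)/n = 2008 − 1864.8 = 143.2
b = Sxy/Sxx = 143.2/80.52 = 1.778440
a = ȳ − b·x̄ = 37 − 1.778440·12.6 = 14.591654

14.592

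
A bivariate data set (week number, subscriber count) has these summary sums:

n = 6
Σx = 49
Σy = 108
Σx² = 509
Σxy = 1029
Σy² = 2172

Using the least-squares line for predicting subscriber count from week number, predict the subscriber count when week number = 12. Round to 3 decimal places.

23.178

Sxx = Σx² − (Σx)²/n = 509 − 400.166667 = 108.833333
Sxy = Σxy − (Σx)(Σy)/n = 1029 − 882 = 147
b = Sxy/Sxx = 147/108.833333 = 1.350689
a = ȳ − b·x̄ = 18 − 1.350689·8.166667 = 6.969372
ŷ(12) = a + b·12 = 6.969372 + 1.350689·12 = 23.177642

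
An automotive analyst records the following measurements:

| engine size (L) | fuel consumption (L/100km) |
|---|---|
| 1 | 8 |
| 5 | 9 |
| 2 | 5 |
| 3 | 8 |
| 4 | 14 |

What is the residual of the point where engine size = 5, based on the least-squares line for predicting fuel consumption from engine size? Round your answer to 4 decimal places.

n = 5, Σx = 15, Σy = 44, Σxy = 143, Σx² = 55
Sxx = Σx² − (Σx)²/n = 55 − 45 = 10
Sxy = Σxy − (Σx)(Σy)/n = 143 − 132 = 11
b = Sxy/Sxx = 11/10 = 1.1
a = ȳ − b·x̄ = 8.8 − 1.1·3 = 5.5
ŷ(5) = 5.5 + 1.1·5 = 11
residual = y − ŷ = 9 − 11 = -2

-2.0000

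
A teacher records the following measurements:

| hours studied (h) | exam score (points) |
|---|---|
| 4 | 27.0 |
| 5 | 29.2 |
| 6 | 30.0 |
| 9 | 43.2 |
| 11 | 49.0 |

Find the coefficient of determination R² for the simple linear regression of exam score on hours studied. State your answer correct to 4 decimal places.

0.9791

n = 5, Σx = 35, Σy = 178.4, Σxy = 1361.8, Σx² = 279, Σy² = 6748.88
Sxx = Σx² − (Σx)²/n = 279 − 245 = 34
Sxy = Σxy − (Σx)(Σy)/n = 1361.8 − 1248.8 = 113
Syy = Σy² − (Σy)²/n = 6748.88 − 6365.312 = 383.568
R² = Sxy²/(Sxx·Syy) = (113)²/(34·383.568) = 0.979119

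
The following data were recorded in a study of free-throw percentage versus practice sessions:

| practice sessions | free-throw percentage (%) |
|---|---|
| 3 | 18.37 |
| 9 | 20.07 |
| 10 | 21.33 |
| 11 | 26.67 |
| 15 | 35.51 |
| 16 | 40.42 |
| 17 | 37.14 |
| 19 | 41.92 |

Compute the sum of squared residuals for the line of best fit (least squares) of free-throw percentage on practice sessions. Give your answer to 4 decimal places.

78.5956

n = 8, Σx = 100, Σy = 241.43, Σxy = 3349.64, Σx² = 1442, Σy² = 7937.9221
Sxx = Σx² − (Σx)²/n = 1442 − 1250 = 192
Sxy = Σxy − (Σx)(Σy)/n = 3349.64 − 3017.875 = 331.765
Syy = Σy² − (Σy)²/n = 7937.9221 − 7286.055613 = 651.866487
b = Sxy/Sxx = 331.765/192 = 1.727943
SSE = Syy − b·Sxy = 651.866487 − 1.727943·331.765 = 78.595575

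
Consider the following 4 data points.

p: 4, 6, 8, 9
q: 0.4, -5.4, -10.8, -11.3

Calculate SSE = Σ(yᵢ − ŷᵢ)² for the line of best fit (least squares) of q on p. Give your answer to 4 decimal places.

2.3051

n = 4, Σx = 27, Σy = -27.1, Σxy = -218.9, Σx² = 197, Σy² = 273.65
Sxx = Σx² − (Σx)²/n = 197 − 182.25 = 14.75
Sxy = Σxy − (Σx)(Σy)/n = -218.9 − (-182.925) = -35.975
Syy = Σy² − (Σy)²/n = 273.65 − 183.6025 = 90.0475
b = Sxy/Sxx = -35.975/14.75 = -2.438983
SSE = Syy − b·Sxy = 90.0475 − (-2.438983)·(-35.975) = 2.305085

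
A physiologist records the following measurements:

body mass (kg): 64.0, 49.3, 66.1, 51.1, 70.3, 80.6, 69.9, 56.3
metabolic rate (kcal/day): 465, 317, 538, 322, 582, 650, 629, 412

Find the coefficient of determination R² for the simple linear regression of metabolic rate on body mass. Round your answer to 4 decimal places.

0.9361

n = 8, Σx = 507.6, Σy = 3915, Σxy = 257871.4, Σx² = 33001.06, Σy² = 2036451
Sxx = Σx² − (Σx)²/n = 33001.06 − 32207.22 = 793.84
Sxy = Σxy − (Σx)(Σy)/n = 257871.4 − 248406.75 = 9464.65
Syy = Σy² − (Σy)²/n = 2036451 − 1915903.125 = 120547.875
R² = Sxy²/(Sxx·Syy) = (9464.65)²/(793.84·120547.875) = 0.936088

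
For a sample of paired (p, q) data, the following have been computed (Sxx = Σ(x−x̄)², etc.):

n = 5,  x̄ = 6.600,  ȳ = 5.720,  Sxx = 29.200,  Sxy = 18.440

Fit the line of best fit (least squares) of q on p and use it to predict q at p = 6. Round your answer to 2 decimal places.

b = Sxy/Sxx = 18.44/29.2 = 0.631507
a = ȳ − b·x̄ = 5.72 − 0.631507·6.6 = 1.552055
ŷ(6) = a + b·6 = 1.552055 + 0.631507·6 = 5.341096

5.34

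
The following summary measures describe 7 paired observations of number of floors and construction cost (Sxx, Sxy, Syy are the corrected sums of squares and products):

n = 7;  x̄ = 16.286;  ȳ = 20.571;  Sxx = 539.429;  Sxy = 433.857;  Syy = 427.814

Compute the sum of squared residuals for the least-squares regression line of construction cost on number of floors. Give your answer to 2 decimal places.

b = Sxy/Sxx = 433.857/539.429 = 0.804289
SSE = Syy − b·Sxy = 427.814 − 0.804289·433.857 = 78.867435

78.87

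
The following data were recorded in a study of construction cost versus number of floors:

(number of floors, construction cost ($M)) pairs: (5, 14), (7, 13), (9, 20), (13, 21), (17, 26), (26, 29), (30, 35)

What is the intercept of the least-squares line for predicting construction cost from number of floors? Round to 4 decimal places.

10.2845

n = 7, Σx = 107, Σy = 158, Σxy = 2860, Σx² = 2189
Sxx = Σx² − (Σx)²/n = 2189 − 1635.571429 = 553.428571
Sxy = Σxy − (Σx)(Σy)/n = 2860 − 2415.142857 = 444.857143
b = Sxy/Sxx = 444.857143/553.428571 = 0.803820
a = ȳ − b·x̄ = 22.571429 − 0.803820·15.285714 = 10.284461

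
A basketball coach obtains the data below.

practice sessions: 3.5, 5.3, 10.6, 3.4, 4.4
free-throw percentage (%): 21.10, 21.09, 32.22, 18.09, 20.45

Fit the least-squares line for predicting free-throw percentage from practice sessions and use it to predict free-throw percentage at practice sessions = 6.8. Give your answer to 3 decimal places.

n = 5, Σx = 27.2, Σy = 112.95, Σxy = 678.645, Σx² = 183.62
Sxx = Σx² − (Σx)²/n = 183.62 − 147.968 = 35.652
Sxy = Σxy − (Σx)(Σy)/n = 678.645 − 614.448 = 64.197
b = Sxy/Sxx = 64.197/35.652 = 1.800656
a = ȳ − b·x̄ = 22.59 − 1.800656·5.44 = 12.794429
ŷ(6.8) = a + b·6.8 = 12.794429 + 1.800656·6.8 = 25.038893

25.039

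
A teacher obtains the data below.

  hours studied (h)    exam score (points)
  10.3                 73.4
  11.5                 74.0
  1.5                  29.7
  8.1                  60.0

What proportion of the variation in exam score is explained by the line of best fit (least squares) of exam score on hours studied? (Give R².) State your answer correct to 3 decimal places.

n = 4, Σx = 31.4, Σy = 237.1, Σxy = 2137.57, Σx² = 306.2, Σy² = 15345.65
Sxx = Σx² − (Σx)²/n = 306.2 − 246.49 = 59.71
Sxy = Σxy − (Σx)(Σy)/n = 2137.57 − 1861.235 = 276.335
Syy = Σy² − (Σy)²/n = 15345.65 − 14054.1025 = 1291.5475
R² = Sxy²/(Sxx·Syy) = (276.335)²/(59.71·1291.5475) = 0.990180

0.990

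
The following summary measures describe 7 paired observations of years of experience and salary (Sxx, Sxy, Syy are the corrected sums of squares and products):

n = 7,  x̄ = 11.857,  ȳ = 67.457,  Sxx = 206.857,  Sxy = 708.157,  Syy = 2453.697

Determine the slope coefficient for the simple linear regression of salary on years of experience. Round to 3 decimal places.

b = Sxy/Sxx = 708.157/206.857 = 3.423413

3.423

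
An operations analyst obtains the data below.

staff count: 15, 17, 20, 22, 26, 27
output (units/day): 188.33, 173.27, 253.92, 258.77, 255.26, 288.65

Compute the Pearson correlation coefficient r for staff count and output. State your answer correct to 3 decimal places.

0.882

n = 6, Σx = 127, Σy = 1418.2, Σxy = 30972.19, Σx² = 2803, Σy² = 345404.4512
Sxx = Σx² − (Σx)²/n = 2803 − 2688.166667 = 114.833333
Sxy = Σxy − (Σx)(Σy)/n = 30972.19 − 30018.566667 = 953.623333
Syy = Σy² − (Σy)²/n = 345404.4512 − 335215.206667 = 10189.244533
r = Sxy/√(Sxx·Syy) = 953.623333/√(1170064.913911) = 953.623333/1081.695389 = 0.881601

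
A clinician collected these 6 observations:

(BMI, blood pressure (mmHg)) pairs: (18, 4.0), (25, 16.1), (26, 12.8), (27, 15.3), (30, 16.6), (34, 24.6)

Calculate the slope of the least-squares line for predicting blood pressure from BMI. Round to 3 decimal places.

1.192

n = 6, Σx = 160, Σy = 89.4, Σxy = 2554.8, Σx² = 4410
Sxx = Σx² − (Σx)²/n = 4410 − 4266.666667 = 143.333333
Sxy = Σxy − (Σx)(Σy)/n = 2554.8 − 2384 = 170.8
b = Sxy/Sxx = 170.8/143.333333 = 1.191628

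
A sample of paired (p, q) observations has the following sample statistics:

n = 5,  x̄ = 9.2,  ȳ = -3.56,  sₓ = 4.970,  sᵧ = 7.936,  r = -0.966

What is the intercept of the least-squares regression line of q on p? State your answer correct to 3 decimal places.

b = r · sᵧ/sₓ = -0.966 · 7.936/4.97 = -1.542490
a = ȳ − b·x̄ = -3.56 − (-1.542490)·9.2 = 10.630909

10.631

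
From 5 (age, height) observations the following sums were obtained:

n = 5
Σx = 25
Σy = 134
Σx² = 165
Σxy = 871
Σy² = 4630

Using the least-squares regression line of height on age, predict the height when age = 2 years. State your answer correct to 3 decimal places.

Sxx = Σx² − (Σx)²/n = 165 − 125 = 40
Sxy = Σxy − (Σx)(Σy)/n = 871 − 670 = 201
b = Sxy/Sxx = 201/40 = 5.025
a = ȳ − b·x̄ = 26.8 − 5.025·5 = 1.675
ŷ(2) = a + b·2 = 1.675 + 5.025·2 = 11.725

11.725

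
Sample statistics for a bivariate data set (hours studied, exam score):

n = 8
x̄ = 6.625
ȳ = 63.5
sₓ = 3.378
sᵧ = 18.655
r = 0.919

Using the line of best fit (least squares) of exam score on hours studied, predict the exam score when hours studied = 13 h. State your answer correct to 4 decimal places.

95.8542

b = r · sᵧ/sₓ = 0.919 · 18.655/3.378 = 5.075176
a = ȳ − b·x̄ = 63.5 − 5.075176·6.625 = 29.876958
ŷ(13) = a + b·13 = 29.876958 + 5.075176·13 = 95.854248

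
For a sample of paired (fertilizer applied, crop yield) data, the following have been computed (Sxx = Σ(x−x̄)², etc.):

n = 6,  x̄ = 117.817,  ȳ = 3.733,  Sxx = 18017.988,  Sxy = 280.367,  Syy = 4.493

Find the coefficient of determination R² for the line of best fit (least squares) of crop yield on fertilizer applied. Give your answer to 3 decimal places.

R² = Sxy²/(Sxx·Syy) = (280.367)²/(18017.988·4.493) = 0.970982

0.971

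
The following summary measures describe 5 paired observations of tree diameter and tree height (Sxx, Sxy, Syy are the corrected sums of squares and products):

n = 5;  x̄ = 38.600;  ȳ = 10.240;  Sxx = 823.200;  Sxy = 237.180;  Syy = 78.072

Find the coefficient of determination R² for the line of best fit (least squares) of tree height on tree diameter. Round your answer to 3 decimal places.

R² = Sxy²/(Sxx·Syy) = (237.18)²/(823.2·78.072) = 0.875297

0.875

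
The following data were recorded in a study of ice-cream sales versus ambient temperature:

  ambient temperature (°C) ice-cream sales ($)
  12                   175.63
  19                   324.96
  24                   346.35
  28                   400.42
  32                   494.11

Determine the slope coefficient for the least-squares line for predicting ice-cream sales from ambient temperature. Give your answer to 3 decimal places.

n = 5, Σx = 115, Σy = 1741.47, Σxy = 43617.48, Σx² = 2889
Sxx = Σx² − (Σx)²/n = 2889 − 2645 = 244
Sxy = Σxy − (Σx)(Σy)/n = 43617.48 − 40053.81 = 3563.67
b = Sxy/Sxx = 3563.67/244 = 14.605205

14.605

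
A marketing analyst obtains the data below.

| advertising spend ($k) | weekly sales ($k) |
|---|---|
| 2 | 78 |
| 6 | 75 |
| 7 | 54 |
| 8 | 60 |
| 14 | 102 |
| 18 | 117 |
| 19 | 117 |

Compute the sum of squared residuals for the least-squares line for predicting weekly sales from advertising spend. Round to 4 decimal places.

n = 7, Σx = 74, Σy = 603, Σxy = 7221, Σx² = 1034, Σy² = 56007
Sxx = Σx² − (Σx)²/n = 1034 − 782.285714 = 251.714286
Sxy = Σxy − (Σx)(Σy)/n = 7221 − 6374.571429 = 846.428571
Syy = Σy² − (Σy)²/n = 56007 − 51944.142857 = 4062.857143
b = Sxy/Sxx = 846.428571/251.714286 = 3.362656
SSE = Syy − b·Sxy = 4062.857143 − 3.362656·846.428571 = 1216.608967

1216.6090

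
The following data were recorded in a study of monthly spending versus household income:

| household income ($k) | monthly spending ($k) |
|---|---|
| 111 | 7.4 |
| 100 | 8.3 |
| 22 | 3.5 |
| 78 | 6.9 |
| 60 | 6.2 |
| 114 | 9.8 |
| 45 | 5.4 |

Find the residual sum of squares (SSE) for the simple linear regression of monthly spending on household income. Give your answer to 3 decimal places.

2.895

n = 7, Σx = 530, Σy = 47.5, Σxy = 3998.8, Σx² = 47510, Σy² = 347.15
Sxx = Σx² − (Σx)²/n = 47510 − 40128.571429 = 7381.428571
Sxy = Σxy − (Σx)(Σy)/n = 3998.8 − 3596.428571 = 402.371429
Syy = Σy² − (Σy)²/n = 347.15 − 322.321429 = 24.828571
b = Sxy/Sxx = 402.371429/7381.428571 = 0.054511
SSE = Syy − b·Sxy = 24.828571 − 0.054511·402.371429 = 2.894773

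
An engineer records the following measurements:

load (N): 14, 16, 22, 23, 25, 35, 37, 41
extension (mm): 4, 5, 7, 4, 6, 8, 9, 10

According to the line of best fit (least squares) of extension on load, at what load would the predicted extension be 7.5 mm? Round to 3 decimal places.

30.845

n = 8, Σx = 213, Σy = 53, Σxy = 1555, Σx² = 6365
Sxx = Σx² − (Σx)²/n = 6365 − 5671.125 = 693.875
Sxy = Σxy − (Σx)(Σy)/n = 1555 − 1411.125 = 143.875
b = Sxy/Sxx = 143.875/693.875 = 0.207350
a = ȳ − b·x̄ = 6.625 − 0.207350·26.625 = 1.104306
Set a + b·x = 7.5: x = (7.5 − 1.104306) / 0.207350 = 30.844917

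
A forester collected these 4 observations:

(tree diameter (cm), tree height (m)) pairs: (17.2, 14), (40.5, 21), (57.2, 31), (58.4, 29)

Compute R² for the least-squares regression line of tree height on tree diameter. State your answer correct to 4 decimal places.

0.9638

n = 4, Σx = 173.3, Σy = 95, Σxy = 4558.1, Σx² = 8618.49, Σy² = 2439
Sxx = Σx² − (Σx)²/n = 8618.49 − 7508.2225 = 1110.2675
Sxy = Σxy − (Σx)(Σy)/n = 4558.1 − 4115.875 = 442.225
Syy = Σy² − (Σy)²/n = 2439 − 2256.25 = 182.75
R² = Sxy²/(Sxx·Syy) = (442.225)²/(1110.2675·182.75) = 0.963833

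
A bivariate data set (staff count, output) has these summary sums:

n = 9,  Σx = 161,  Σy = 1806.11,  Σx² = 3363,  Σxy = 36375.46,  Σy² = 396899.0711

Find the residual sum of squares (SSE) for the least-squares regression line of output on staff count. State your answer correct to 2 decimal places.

Sxx = Σx² − (Σx)²/n = 3363 − 2880.111111 = 482.888889
Sxy = Σxy − (Σx)(Σy)/n = 36375.46 − 32309.301111 = 4066.158889
Syy = Σy² − (Σy)²/n = 396899.0711 − 362448.148011 = 34450.923089
b = Sxy/Sxx = 4066.158889/482.888889 = 8.420486
SSE = Syy − b·Sxy = 34450.923089 − 8.420486·4066.158889 = 211.891108

211.89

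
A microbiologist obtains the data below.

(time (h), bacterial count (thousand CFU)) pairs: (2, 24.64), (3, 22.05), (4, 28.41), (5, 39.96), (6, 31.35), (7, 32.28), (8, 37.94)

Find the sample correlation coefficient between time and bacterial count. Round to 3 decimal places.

0.746

n = 7, Σx = 35, Σy = 216.63, Σxy = 1146.45, Σx² = 203, Σy² = 6961.5263
Sxx = Σx² − (Σx)²/n = 203 − 175 = 28
Sxy = Σxy − (Σx)(Σy)/n = 1146.45 − 1083.15 = 63.3
Syy = Σy² − (Σy)²/n = 6961.5263 − 6704.079557 = 257.446743
r = Sxy/√(Sxx·Syy) = 63.3/√(7208.5088) = 63.3/84.902938 = 0.745557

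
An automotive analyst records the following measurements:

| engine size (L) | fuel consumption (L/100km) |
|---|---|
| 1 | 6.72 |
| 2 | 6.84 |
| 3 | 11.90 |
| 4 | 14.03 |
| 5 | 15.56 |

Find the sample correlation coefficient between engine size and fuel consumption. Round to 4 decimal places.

0.9651

n = 5, Σx = 15, Σy = 55.05, Σxy = 190.02, Σx² = 55, Σy² = 672.5085
Sxx = Σx² − (Σx)²/n = 55 − 45 = 10
Sxy = Σxy − (Σx)(Σy)/n = 190.02 − 165.15 = 24.87
Syy = Σy² − (Σy)²/n = 672.5085 − 606.1005 = 66.408
r = Sxy/√(Sxx·Syy) = 24.87/√(664.08) = 24.87/25.769750 = 0.965085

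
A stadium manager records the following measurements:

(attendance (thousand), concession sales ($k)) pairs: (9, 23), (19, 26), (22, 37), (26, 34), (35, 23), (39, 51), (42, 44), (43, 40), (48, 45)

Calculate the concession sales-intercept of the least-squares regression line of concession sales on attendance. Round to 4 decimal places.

18.2947

n = 9, Σx = 283, Σy = 323, Σxy = 10921, Σx² = 10265
Sxx = Σx² − (Σx)²/n = 10265 − 8898.777778 = 1366.222222
Sxy = Σxy − (Σx)(Σy)/n = 10921 − 10156.555556 = 764.444444
b = Sxy/Sxx = 764.444444/1366.222222 = 0.559532
a = ȳ − b·x̄ = 35.888889 − 0.559532·31.444444 = 18.294730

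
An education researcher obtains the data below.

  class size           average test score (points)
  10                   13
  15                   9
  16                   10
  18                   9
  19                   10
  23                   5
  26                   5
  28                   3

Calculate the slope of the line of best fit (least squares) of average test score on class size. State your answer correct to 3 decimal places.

n = 8, Σx = 155, Σy = 64, Σxy = 1106, Σx² = 3255
Sxx = Σx² − (Σx)²/n = 3255 − 3003.125 = 251.875
Sxy = Σxy − (Σx)(Σy)/n = 1106 − 1240 = -134
b = Sxy/Sxx = -134/251.875 = -0.532010

-0.532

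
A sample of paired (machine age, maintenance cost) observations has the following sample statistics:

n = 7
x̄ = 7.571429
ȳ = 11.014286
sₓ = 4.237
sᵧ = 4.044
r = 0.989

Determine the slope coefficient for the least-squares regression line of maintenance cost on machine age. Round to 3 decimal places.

b = r · sᵧ/sₓ = 0.989 · 4.044/4.237 = 0.943950

0.944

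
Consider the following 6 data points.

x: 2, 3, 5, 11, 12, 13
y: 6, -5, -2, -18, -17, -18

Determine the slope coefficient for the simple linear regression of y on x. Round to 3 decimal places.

-1.969

n = 6, Σx = 46, Σy = -54, Σxy = -649, Σx² = 472
Sxx = Σx² − (Σx)²/n = 472 − 352.666667 = 119.333333
Sxy = Σxy − (Σx)(Σy)/n = -649 − (-414) = -235
b = Sxy/Sxx = -235/119.333333 = -1.969274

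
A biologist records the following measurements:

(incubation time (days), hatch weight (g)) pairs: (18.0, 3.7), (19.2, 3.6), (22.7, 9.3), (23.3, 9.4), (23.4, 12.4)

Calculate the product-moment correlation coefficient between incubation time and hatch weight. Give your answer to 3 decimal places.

0.948

n = 5, Σx = 106.6, Σy = 38.4, Σxy = 856.01, Σx² = 2298.38, Σy² = 355.26
Sxx = Σx² − (Σx)²/n = 2298.38 − 2272.712 = 25.668
Sxy = Σxy − (Σx)(Σy)/n = 856.01 − 818.688 = 37.322
Syy = Σy² − (Σy)²/n = 355.26 − 294.912 = 60.348
r = Sxy/√(Sxx·Syy) = 37.322/√(1549.012464) = 37.322/39.357496 = 0.948282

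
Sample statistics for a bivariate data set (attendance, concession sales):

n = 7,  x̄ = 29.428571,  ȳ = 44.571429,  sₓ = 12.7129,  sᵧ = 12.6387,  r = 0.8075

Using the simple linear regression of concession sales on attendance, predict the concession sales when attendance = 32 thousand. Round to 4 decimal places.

b = r · sᵧ/sₓ = 0.8075 · 12.6387/12.7129 = 0.802787
a = ȳ − b·x̄ = 44.571429 − 0.802787·29.428571 = 20.946556
ŷ(32) = a + b·32 = 20.946556 + 0.802787·32 = 46.635739

46.6357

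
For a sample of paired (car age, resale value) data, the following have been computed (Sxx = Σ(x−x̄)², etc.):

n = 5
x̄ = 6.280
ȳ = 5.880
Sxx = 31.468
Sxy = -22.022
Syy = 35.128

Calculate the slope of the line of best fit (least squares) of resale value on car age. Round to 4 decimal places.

-0.6998

b = Sxy/Sxx = -22.022/31.468 = -0.699822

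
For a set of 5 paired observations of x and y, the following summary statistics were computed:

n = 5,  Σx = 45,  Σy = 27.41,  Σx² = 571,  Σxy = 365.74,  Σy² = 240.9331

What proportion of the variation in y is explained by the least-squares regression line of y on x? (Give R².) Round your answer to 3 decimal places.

Sxx = Σx² − (Σx)²/n = 571 − 405 = 166
Sxy = Σxy − (Σx)(Σy)/n = 365.74 − 246.69 = 119.05
Syy = Σy² − (Σy)²/n = 240.9331 − 150.26162 = 90.67148
R² = Sxy²/(Sxx·Syy) = (119.05)²/(166·90.67148) = 0.941629

0.942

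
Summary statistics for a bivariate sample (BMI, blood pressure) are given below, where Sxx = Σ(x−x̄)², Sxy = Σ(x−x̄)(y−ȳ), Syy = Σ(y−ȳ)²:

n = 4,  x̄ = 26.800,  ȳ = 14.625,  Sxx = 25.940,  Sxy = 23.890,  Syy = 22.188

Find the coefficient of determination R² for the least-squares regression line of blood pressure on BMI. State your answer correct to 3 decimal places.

R² = Sxy²/(Sxx·Syy) = (23.89)²/(25.94·22.188) = 0.991617

0.992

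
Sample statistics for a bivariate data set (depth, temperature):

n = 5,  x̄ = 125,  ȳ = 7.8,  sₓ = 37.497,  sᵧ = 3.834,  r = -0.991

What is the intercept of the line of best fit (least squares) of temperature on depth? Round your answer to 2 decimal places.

b = r · sᵧ/sₓ = -0.991 · 3.834/37.497 = -0.101328
a = ȳ − b·x̄ = 7.8 − (-0.101328)·125 = 20.465993

20.47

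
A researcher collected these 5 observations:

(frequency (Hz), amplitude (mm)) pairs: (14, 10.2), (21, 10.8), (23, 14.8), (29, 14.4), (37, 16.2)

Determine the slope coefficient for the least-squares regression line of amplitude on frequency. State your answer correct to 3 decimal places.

0.267

n = 5, Σx = 124, Σy = 66.4, Σxy = 1727, Σx² = 3376
Sxx = Σx² − (Σx)²/n = 3376 − 3075.2 = 300.8
Sxy = Σxy − (Σx)(Σy)/n = 1727 − 1646.72 = 80.28
b = Sxy/Sxx = 80.28/300.8 = 0.266888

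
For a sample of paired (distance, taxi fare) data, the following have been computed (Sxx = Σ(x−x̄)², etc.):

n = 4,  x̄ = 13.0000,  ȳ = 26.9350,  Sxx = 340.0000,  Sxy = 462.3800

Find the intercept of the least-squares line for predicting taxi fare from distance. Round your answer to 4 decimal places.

b = Sxy/Sxx = 462.38/340 = 1.359941
a = ȳ − b·x̄ = 26.935 − 1.359941·13 = 9.255765

9.2558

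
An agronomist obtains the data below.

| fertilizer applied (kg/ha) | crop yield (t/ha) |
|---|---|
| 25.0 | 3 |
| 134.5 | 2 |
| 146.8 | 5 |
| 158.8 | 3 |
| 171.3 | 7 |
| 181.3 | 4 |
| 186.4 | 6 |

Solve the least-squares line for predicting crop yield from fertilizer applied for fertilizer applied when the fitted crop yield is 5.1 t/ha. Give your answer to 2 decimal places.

194.47

n = 7, Σx = 1004.1, Σy = 30, Σxy = 4597.1, Σx² = 162441.27
Sxx = Σx² − (Σx)²/n = 162441.27 − 144030.972857 = 18410.297143
Sxy = Σxy − (Σx)(Σy)/n = 4597.1 − 4303.285714 = 293.814286
b = Sxy/Sxx = 293.814286/18410.297143 = 0.015959
a = ȳ − b·x̄ = 4.285714 − 0.015959·143.442857 = 1.996476
Set a + b·x = 5.1: x = (5.1 − 1.996476) / 0.015959 = 194.465706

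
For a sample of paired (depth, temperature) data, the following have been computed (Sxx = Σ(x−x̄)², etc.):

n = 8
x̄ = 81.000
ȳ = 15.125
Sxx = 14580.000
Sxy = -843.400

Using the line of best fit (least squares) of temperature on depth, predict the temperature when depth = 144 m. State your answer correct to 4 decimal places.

b = Sxy/Sxx = -843.4/14580 = -0.057846
a = ȳ − b·x̄ = 15.125 − (-0.057846)·81 = 19.810556
ŷ(144) = a + b·144 = 19.810556 + (-0.057846)·144 = 11.480679

11.4807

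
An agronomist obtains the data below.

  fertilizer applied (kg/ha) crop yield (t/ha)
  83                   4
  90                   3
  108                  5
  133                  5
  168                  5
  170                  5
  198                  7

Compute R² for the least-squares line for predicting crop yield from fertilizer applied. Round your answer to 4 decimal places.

n = 7, Σx = 950, Σy = 34, Σxy = 4883, Σx² = 140670, Σy² = 174
Sxx = Σx² − (Σx)²/n = 140670 − 128928.571429 = 11741.428571
Sxy = Σxy − (Σx)(Σy)/n = 4883 − 4614.285714 = 268.714286
Syy = Σy² − (Σy)²/n = 174 − 165.142857 = 8.857143
R² = Sxy²/(Sxx·Syy) = (268.714286)²/(11741.428571·8.857143) = 0.694332

0.6943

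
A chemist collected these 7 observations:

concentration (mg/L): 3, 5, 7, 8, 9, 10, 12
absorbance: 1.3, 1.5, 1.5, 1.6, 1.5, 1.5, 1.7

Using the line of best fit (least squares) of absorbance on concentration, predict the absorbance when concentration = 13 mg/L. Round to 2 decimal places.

n = 7, Σx = 54, Σy = 10.6, Σxy = 83.6, Σx² = 472
Sxx = Σx² − (Σx)²/n = 472 − 416.571429 = 55.428571
Sxy = Σxy − (Σx)(Σy)/n = 83.6 − 81.771429 = 1.828571
b = Sxy/Sxx = 1.828571/55.428571 = 0.032990
a = ȳ − b·x̄ = 1.514286 − 0.032990·7.714286 = 1.259794
ŷ(13) = a + b·13 = 1.259794 + 0.032990·13 = 1.688660

1.69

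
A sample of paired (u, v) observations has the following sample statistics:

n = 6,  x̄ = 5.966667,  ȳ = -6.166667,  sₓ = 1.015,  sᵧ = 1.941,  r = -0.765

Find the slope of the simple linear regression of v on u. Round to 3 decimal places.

b = r · sᵧ/sₓ = -0.765 · 1.941/1.015 = -1.462921

-1.463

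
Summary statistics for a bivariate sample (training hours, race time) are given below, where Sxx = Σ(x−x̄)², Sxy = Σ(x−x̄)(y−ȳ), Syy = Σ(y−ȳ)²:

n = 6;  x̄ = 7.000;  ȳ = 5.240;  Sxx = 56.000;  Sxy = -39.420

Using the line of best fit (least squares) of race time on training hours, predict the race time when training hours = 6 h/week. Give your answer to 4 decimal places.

b = Sxy/Sxx = -39.42/56 = -0.703929
a = ȳ − b·x̄ = 5.24 − (-0.703929)·7 = 10.1675
ŷ(6) = a + b·6 = 10.1675 + (-0.703929)·6 = 5.943929

5.9439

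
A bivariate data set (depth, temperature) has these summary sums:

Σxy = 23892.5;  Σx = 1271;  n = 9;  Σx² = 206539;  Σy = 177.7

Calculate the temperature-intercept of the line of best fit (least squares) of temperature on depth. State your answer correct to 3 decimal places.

26.024

Sxx = Σx² − (Σx)²/n = 206539 − 179493.444444 = 27045.555556
Sxy = Σxy − (Σx)(Σy)/n = 23892.5 − 25095.188889 = -1202.688889
b = Sxy/Sxx = -1202.688889/27045.555556 = -0.044469
a = ȳ − b·x̄ = 19.744444 − (-0.044469)·141.222222 = 26.024456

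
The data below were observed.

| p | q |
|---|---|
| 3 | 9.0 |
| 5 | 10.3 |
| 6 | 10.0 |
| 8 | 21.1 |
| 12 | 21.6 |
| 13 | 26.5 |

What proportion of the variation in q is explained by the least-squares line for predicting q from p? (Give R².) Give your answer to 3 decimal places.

0.868

n = 6, Σx = 47, Σy = 98.5, Σxy = 911, Σx² = 447, Σy² = 1901.11
Sxx = Σx² − (Σx)²/n = 447 − 368.166667 = 78.833333
Sxy = Σxy − (Σx)(Σy)/n = 911 − 771.583333 = 139.416667
Syy = Σy² − (Σy)²/n = 1901.11 − 1617.041667 = 284.068333
R² = Sxy²/(Sxx·Syy) = (139.416667)²/(78.833333·284.068333) = 0.867954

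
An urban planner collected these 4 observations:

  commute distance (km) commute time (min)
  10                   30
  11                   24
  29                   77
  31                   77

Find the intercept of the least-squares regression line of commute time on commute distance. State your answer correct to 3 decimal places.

0.575

n = 4, Σx = 81, Σy = 208, Σxy = 5184, Σx² = 2023
Sxx = Σx² − (Σx)²/n = 2023 − 1640.25 = 382.75
Sxy = Σxy − (Σx)(Σy)/n = 5184 − 4212 = 972
b = Sxy/Sxx = 972/382.75 = 2.539517
a = ȳ − b·x̄ = 52 − 2.539517·20.25 = 0.574788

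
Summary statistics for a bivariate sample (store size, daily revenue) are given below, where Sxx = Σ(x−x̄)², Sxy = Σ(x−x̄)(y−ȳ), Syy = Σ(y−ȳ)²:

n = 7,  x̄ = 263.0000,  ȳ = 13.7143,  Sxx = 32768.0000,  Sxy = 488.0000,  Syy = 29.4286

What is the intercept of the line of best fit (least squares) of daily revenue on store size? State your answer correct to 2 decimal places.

b = Sxy/Sxx = 488/32768 = 0.014893
a = ȳ − b·x̄ = 13.7143 − 0.014893·263 = 9.797552

9.80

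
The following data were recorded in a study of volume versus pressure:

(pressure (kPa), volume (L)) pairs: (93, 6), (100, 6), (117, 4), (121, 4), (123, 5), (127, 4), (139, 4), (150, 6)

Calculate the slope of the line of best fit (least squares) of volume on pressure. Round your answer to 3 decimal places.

-0.016

n = 8, Σx = 970, Σy = 39, Σxy = 4689, Σx² = 120058
Sxx = Σx² − (Σx)²/n = 120058 − 117612.5 = 2445.5
Sxy = Σxy − (Σx)(Σy)/n = 4689 − 4728.75 = -39.75
b = Sxy/Sxx = -39.75/2445.5 = -0.016254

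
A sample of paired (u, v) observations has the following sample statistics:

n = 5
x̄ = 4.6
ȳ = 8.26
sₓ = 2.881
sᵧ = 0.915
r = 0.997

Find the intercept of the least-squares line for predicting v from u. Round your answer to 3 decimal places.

6.803

b = r · sᵧ/sₓ = 0.997 · 0.915/2.881 = 0.316645
a = ȳ − b·x̄ = 8.26 − 0.316645·4.6 = 6.803432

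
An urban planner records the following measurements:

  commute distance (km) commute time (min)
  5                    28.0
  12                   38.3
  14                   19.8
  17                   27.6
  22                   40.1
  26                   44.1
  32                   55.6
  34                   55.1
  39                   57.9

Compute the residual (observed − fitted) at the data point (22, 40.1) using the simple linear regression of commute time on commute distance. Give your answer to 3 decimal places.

-0.265

n = 9, Σx = 201, Σy = 366.5, Σxy = 9285.5, Σx² = 5515
Sxx = Σx² − (Σx)²/n = 5515 − 4489 = 1026
Sxy = Σxy − (Σx)(Σy)/n = 9285.5 − 8185.166667 = 1100.333333
b = Sxy/Sxx = 1100.333333/1026 = 1.072450
a = ȳ − b·x̄ = 40.722222 − 1.072450·22.333333 = 16.770847
ŷ(22) = 16.770847 + 1.072450·22 = 40.364739
residual = y − ŷ = 40.1 − 40.364739 = -0.264739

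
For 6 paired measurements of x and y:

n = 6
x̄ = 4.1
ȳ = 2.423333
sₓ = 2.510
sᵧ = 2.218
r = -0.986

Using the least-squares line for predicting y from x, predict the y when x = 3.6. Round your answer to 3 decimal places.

b = r · sᵧ/sₓ = -0.986 · 2.218/2.51 = -0.871294
a = ȳ − b·x̄ = 2.423333 − (-0.871294)·4.1 = 5.995638
ŷ(3.6) = a + b·3.6 = 5.995638 + (-0.871294)·3.6 = 2.858980

2.859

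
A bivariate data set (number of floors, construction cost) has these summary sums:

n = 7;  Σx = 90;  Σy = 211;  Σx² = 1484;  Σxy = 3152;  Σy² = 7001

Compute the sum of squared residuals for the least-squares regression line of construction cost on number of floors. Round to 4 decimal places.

Sxx = Σx² − (Σx)²/n = 1484 − 1157.142857 = 326.857143
Sxy = Σxy − (Σx)(Σy)/n = 3152 − 2712.857143 = 439.142857
Syy = Σy² − (Σy)²/n = 7001 − 6360.142857 = 640.857143
b = Sxy/Sxx = 439.142857/326.857143 = 1.343531
SSE = Syy − b·Sxy = 640.857143 − 1.343531·439.142857 = 50.854895

50.8549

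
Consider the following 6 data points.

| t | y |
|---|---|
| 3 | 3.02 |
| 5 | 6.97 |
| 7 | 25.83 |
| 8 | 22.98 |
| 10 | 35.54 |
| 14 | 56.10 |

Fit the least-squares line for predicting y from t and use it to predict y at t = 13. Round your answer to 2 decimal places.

n = 6, Σx = 47, Σy = 150.44, Σxy = 1549.36, Σx² = 443
Sxx = Σx² − (Σx)²/n = 443 − 368.166667 = 74.833333
Sxy = Σxy − (Σx)(Σy)/n = 1549.36 − 1178.446667 = 370.913333
b = Sxy/Sxx = 370.913333/74.833333 = 4.956526
a = ȳ − b·x̄ = 25.073333 − 4.956526·7.833333 = -13.752784
ŷ(13) = a + b·13 = -13.752784 + 4.956526·13 = 50.682049

50.68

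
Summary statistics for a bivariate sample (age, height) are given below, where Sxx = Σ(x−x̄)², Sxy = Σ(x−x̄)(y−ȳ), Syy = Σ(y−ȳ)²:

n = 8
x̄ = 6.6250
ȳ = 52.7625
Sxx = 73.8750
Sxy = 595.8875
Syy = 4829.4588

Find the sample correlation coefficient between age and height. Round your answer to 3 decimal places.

0.998

r = Sxy/√(Sxx·Syy) = 595.8875/√(356776.26885) = 595.8875/597.307516 = 0.997623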